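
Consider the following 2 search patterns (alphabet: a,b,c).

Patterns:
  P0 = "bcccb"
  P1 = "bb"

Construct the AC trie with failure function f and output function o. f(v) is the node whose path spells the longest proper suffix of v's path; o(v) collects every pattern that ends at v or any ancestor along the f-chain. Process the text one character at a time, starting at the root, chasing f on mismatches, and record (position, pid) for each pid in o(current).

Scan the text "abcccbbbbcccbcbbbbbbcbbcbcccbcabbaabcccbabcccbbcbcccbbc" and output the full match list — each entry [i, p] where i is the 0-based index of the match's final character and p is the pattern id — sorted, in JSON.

Build automaton:
Trie nodes:
  0='ε' goto b→1
  1='b' goto b→6 c→2
  2='bc' goto c→3
  3='bcc' goto c→4
  4='bccc' goto b→5
  5='bcccb' goto ·  [P0 ends]
  6='bb' goto ·  [P1 ends]

Failure links (BFS by depth):
  fail(1) 'b': from fail(0)=0 chase 'b': 0 ⇒ 0;  out=∅∪out(0)=∅
  fail(2) 'bc': from fail(1)=0 chase 'c': 0 ⇒ 0;  out=∅∪out(0)=∅
  fail(6) 'bb': from fail(1)=0 chase 'b': 0 ⇒ 1;  out={1}∪out(1)={1}
  fail(3) 'bcc': from fail(2)=0 chase 'c': 0 ⇒ 0;  out=∅∪out(0)=∅
  fail(4) 'bccc': from fail(3)=0 chase 'c': 0 ⇒ 0;  out=∅∪out(0)=∅
  fail(5) 'bcccb': from fail(4)=0 chase 'b': 0 ⇒ 1;  out={0}∪out(1)={0}

Scan:
[0] read 'a'  n0⇒n0
[1] read 'b'  n0⇒n1
[2] read 'c'  n1⇒n2
[3] read 'c'  n2⇒n3
[4] read 'c'  n3⇒n4
[5] read 'b'  n4⇒n5  emit P0@[1:5]
[6] read 'b'  n5⇒n6 ·f  emit P1@[5:6]
[7] read 'b'  n6⇒n6 ·f  emit P1@[6:7]
[8] read 'b'  n6⇒n6 ·f  emit P1@[7:8]
[9] read 'c'  n6⇒n2 ·f
[10] read 'c'  n2⇒n3
[11] read 'c'  n3⇒n4
[12] read 'b'  n4⇒n5  emit P0@[8:12]
[13] read 'c'  n5⇒n2 ·f
[14] read 'b'  n2⇒n1 ·f
[15] read 'b'  n1⇒n6  emit P1@[14:15]
[16] read 'b'  n6⇒n6 ·f  emit P1@[15:16]
[17] read 'b'  n6⇒n6 ·f  emit P1@[16:17]
[18] read 'b'  n6⇒n6 ·f  emit P1@[17:18]
[19] read 'b'  n6⇒n6 ·f  emit P1@[18:19]
[20] read 'c'  n6⇒n2 ·f
[21] read 'b'  n2⇒n1 ·f
[22] read 'b'  n1⇒n6  emit P1@[21:22]
[23] read 'c'  n6⇒n2 ·f
[24] read 'b'  n2⇒n1 ·f
[25] read 'c'  n1⇒n2
[26] read 'c'  n2⇒n3
[27] read 'c'  n3⇒n4
[28] read 'b'  n4⇒n5  emit P0@[24:28]
[29] read 'c'  n5⇒n2 ·f
[30] read 'a'  n2⇒n0 ·f
[31] read 'b'  n0⇒n1
[32] read 'b'  n1⇒n6  emit P1@[31:32]
[33] read 'a'  n6⇒n0 ·f
[34] read 'a'  n0⇒n0
[35] read 'b'  n0⇒n1
[36] read 'c'  n1⇒n2
[37] read 'c'  n2⇒n3
[38] read 'c'  n3⇒n4
[39] read 'b'  n4⇒n5  emit P0@[35:39]
[40] read 'a'  n5⇒n0 ·f
[41] read 'b'  n0⇒n1
[42] read 'c'  n1⇒n2
[43] read 'c'  n2⇒n3
[44] read 'c'  n3⇒n4
[45] read 'b'  n4⇒n5  emit P0@[41:45]
[46] read 'b'  n5⇒n6 ·f  emit P1@[45:46]
[47] read 'c'  n6⇒n2 ·f
[48] read 'b'  n2⇒n1 ·f
[49] read 'c'  n1⇒n2
[50] read 'c'  n2⇒n3
[51] read 'c'  n3⇒n4
[52] read 'b'  n4⇒n5  emit P0@[48:52]
[53] read 'b'  n5⇒n6 ·f  emit P1@[52:53]
[54] read 'c'  n6⇒n2 ·f

Matches: [[5,0],[6,1],[7,1],[8,1],[12,0],[15,1],[16,1],[17,1],[18,1],[19,1],[22,1],[28,0],[32,1],[39,0],[45,0],[46,1],[52,0],[53,1]]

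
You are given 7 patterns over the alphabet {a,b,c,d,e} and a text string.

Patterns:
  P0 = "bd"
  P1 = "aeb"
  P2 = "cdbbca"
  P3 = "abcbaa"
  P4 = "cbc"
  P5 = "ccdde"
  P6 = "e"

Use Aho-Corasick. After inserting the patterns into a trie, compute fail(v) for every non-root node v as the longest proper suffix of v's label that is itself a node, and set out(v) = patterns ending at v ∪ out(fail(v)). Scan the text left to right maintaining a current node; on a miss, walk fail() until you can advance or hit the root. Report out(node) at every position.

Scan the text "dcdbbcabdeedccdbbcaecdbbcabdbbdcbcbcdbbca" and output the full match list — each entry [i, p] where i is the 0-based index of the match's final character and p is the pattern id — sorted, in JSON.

Construct AC machine:
Trie nodes:
  n0 'ε': a→3 b→1 c→6 e→23
  n1 'b': d→2
  n2 'bd': ·  [P0 ends]
  n3 'a': b→12 e→4
  n4 'ae': b→5
  n5 'aeb': ·  [P1 ends]
  n6 'c': b→17 c→19 d→7
  n7 'cd': b→8
  n8 'cdb': b→9
  n9 'cdbb': c→10
  n10 'cdbbc': a→11
  n11 'cdbbca': ·  [P2 ends]
  n12 'ab': c→13
  n13 'abc': b→14
  n14 'abcb': a→15
  n15 'abcba': a→16
  n16 'abcbaa': ·  [P3 ends]
  n17 'cb': c→18
  n18 'cbc': ·  [P4 ends]
  n19 'cc': d→20
  n20 'ccd': d→21
  n21 'ccdd': e→22
  n22 'ccdde': ·  [P5 ends]
  n23 'e': ·  [P6 ends]

BFS fail/out derivation:
  n1('b'): parent n0 fail=0; on 'b' 0 → fail=0;  out ∅∪∅=∅
  n3('a'): parent n0 fail=0; on 'a' 0 → fail=0;  out ∅∪∅=∅
  n6('c'): parent n0 fail=0; on 'c' 0 → fail=0;  out ∅∪∅=∅
  n23('e'): parent n0 fail=0; on 'e' 0 → fail=0;  out {6}∪∅={6}
  n2('bd'): parent n1 fail=0; on 'd' 0 → fail=0;  out {0}∪∅={0}
  n4('ae'): parent n3 fail=0; on 'e' 0 → fail=23;  out ∅∪{6}={6}
  n7('cd'): parent n6 fail=0; on 'd' 0 → fail=0;  out ∅∪∅=∅
  n12('ab'): parent n3 fail=0; on 'b' 0 → fail=1;  out ∅∪∅=∅
  n17('cb'): parent n6 fail=0; on 'b' 0 → fail=1;  out ∅∪∅=∅
  n19('cc'): parent n6 fail=0; on 'c' 0 → fail=6;  out ∅∪∅=∅
  n5('aeb'): parent n4 fail=23; on 'b' 23→0 → fail=1;  out {1}∪∅={1}
  n8('cdb'): parent n7 fail=0; on 'b' 0 → fail=1;  out ∅∪∅=∅
  n13('abc'): parent n12 fail=1; on 'c' 1→0 → fail=6;  out ∅∪∅=∅
  n18('cbc'): parent n17 fail=1; on 'c' 1→0 → fail=6;  out {4}∪∅={4}
  n20('ccd'): parent n19 fail=6; on 'd' 6 → fail=7;  out ∅∪∅=∅
  n9('cdbb'): parent n8 fail=1; on 'b' 1→0 → fail=1;  out ∅∪∅=∅
  n14('abcb'): parent n13 fail=6; on 'b' 6 → fail=17;  out ∅∪∅=∅
  n21('ccdd'): parent n20 fail=7; on 'd' 7→0 → fail=0;  out ∅∪∅=∅
  n10('cdbbc'): parent n9 fail=1; on 'c' 1→0 → fail=6;  out ∅∪∅=∅
  n15('abcba'): parent n14 fail=17; on 'a' 17→1→0 → fail=3;  out ∅∪∅=∅
  n22('ccdde'): parent n21 fail=0; on 'e' 0 → fail=23;  out {5}∪{6}={5,6}
  n11('cdbbca'): parent n10 fail=6; on 'a' 6→0 → fail=3;  out {2}∪∅={2}
  n16('abcbaa'): parent n15 fail=3; on 'a' 3→0 → fail=3;  out {3}∪∅={3}

Scan:
pos 0 'd': at 0
pos 1 'c': at 6
pos 2 'd': at 7
pos 3 'b': at 8
pos 4 'b': at 9
pos 5 'c': at 10
pos 6 'a': at 11  → match P2@[1:6]
pos 7 'b': at 12 ·f
pos 8 'd': at 2 ·f  → match P0@[7:8]
pos 9 'e': at 23 ·f  → match P6@[9:9]
pos 10 'e': at 23 ·f  → match P6@[10:10]
pos 11 'd': at 0 ·f
pos 12 'c': at 6
pos 13 'c': at 19
pos 14 'd': at 20
pos 15 'b': at 8 ·f
pos 16 'b': at 9
pos 17 'c': at 10
pos 18 'a': at 11  → match P2@[13:18]
pos 19 'e': at 4 ·f  → match P6@[19:19]
pos 20 'c': at 6 ·f
pos 21 'd': at 7
pos 22 'b': at 8
pos 23 'b': at 9
pos 24 'c': at 10
pos 25 'a': at 11  → match P2@[20:25]
pos 26 'b': at 12 ·f
pos 27 'd': at 2 ·f  → match P0@[26:27]
pos 28 'b': at 1 ·f
pos 29 'b': at 1 ·f
pos 30 'd': at 2  → match P0@[29:30]
pos 31 'c': at 6 ·f
pos 32 'b': at 17
pos 33 'c': at 18  → match P4@[31:33]
pos 34 'b': at 17 ·f
pos 35 'c': at 18  → match P4@[33:35]
pos 36 'd': at 7 ·f
pos 37 'b': at 8
pos 38 'b': at 9
pos 39 'c': at 10
pos 40 'a': at 11  → match P2@[35:40]

All matches (sorted): [[6,2],[8,0],[9,6],[10,6],[18,2],[19,6],[25,2],[27,0],[30,0],[33,4],[35,4],[40,2]]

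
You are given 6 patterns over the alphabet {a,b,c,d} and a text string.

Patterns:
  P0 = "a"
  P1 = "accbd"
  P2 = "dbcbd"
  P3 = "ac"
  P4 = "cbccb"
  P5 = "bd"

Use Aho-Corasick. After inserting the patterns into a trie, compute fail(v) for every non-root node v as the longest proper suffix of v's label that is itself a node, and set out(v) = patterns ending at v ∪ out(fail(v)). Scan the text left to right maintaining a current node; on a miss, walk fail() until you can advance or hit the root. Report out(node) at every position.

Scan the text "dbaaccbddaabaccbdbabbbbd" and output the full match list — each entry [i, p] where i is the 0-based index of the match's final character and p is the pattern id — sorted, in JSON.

Build:
Trie (insert patterns):
  0='ε' goto a→1 b→16 c→11 d→6
  1='a' goto c→2  [P0 ends]
  2='ac' goto c→3  [P3 ends]
  3='acc' goto b→4
  4='accb' goto d→5
  5='accbd' goto ·  [P1 ends]
  6='d' goto b→7
  7='db' goto c→8
  8='dbc' goto b→9
  9='dbcb' goto d→10
  10='dbcbd' goto ·  [P2 ends]
  11='c' goto b→12
  12='cb' goto c→13
  13='cbc' goto c→14
  14='cbcc' goto b→15
  15='cbccb' goto ·  [P4 ends]
  16='b' goto d→17
  17='bd' goto ·  [P5 ends]

Failure links (BFS by depth):
  n1('a'): parent n0 fail=0; on 'a' 0 → fail=0;  out {0}∪∅={0}
  n6('d'): parent n0 fail=0; on 'd' 0 → fail=0;  out ∅∪∅=∅
  n11('c'): parent n0 fail=0; on 'c' 0 → fail=0;  out ∅∪∅=∅
  n16('b'): parent n0 fail=0; on 'b' 0 → fail=0;  out ∅∪∅=∅
  n2('ac'): parent n1 fail=0; on 'c' 0 → fail=11;  out {3}∪∅={3}
  n7('db'): parent n6 fail=0; on 'b' 0 → fail=16;  out ∅∪∅=∅
  n12('cb'): parent n11 fail=0; on 'b' 0 → fail=16;  out ∅∪∅=∅
  n17('bd'): parent n16 fail=0; on 'd' 0 → fail=6;  out {5}∪∅={5}
  n3('acc'): parent n2 fail=11; on 'c' 11→0 → fail=11;  out ∅∪∅=∅
  n8('dbc'): parent n7 fail=16; on 'c' 16→0 → fail=11;  out ∅∪∅=∅
  n13('cbc'): parent n12 fail=16; on 'c' 16→0 → fail=11;  out ∅∪∅=∅
  n4('accb'): parent n3 fail=11; on 'b' 11 → fail=12;  out ∅∪∅=∅
  n9('dbcb'): parent n8 fail=11; on 'b' 11 → fail=12;  out ∅∪∅=∅
  n14('cbcc'): parent n13 fail=11; on 'c' 11→0 → fail=11;  out ∅∪∅=∅
  n5('accbd'): parent n4 fail=12; on 'd' 12→16 → fail=17;  out {1}∪{5}={1,5}
  n10('dbcbd'): parent n9 fail=12; on 'd' 12→16 → fail=17;  out {2}∪{5}={2,5}
  n15('cbccb'): parent n14 fail=11; on 'b' 11 → fail=12;  out {4}∪∅={4}

Text stream:
pos 0 'd': at 6
pos 1 'b': at 7
pos 2 'a': at 1 (fail-walked)  emit P0@[2:2]
pos 3 'a': at 1 (fail-walked)  emit P0@[3:3]
pos 4 'c': at 2  emit P3@[3:4]
pos 5 'c': at 3
pos 6 'b': at 4
pos 7 'd': at 5  emit P1@[3:7],P5@[6:7]
pos 8 'd': at 6 (fail-walked)
pos 9 'a': at 1 (fail-walked)  emit P0@[9:9]
pos 10 'a': at 1 (fail-walked)  emit P0@[10:10]
pos 11 'b': at 16 (fail-walked)
pos 12 'a': at 1 (fail-walked)  emit P0@[12:12]
pos 13 'c': at 2  emit P3@[12:13]
pos 14 'c': at 3
pos 15 'b': at 4
pos 16 'd': at 5  emit P1@[12:16],P5@[15:16]
pos 17 'b': at 7 (fail-walked)
pos 18 'a': at 1 (fail-walked)  emit P0@[18:18]
pos 19 'b': at 16 (fail-walked)
pos 20 'b': at 16 (fail-walked)
pos 21 'b': at 16 (fail-walked)
pos 22 'b': at 16 (fail-walked)
pos 23 'd': at 17  emit P5@[22:23]

Result: [[2,0],[3,0],[4,3],[7,1],[7,5],[9,0],[10,0],[12,0],[13,3],[16,1],[16,5],[18,0],[23,5]]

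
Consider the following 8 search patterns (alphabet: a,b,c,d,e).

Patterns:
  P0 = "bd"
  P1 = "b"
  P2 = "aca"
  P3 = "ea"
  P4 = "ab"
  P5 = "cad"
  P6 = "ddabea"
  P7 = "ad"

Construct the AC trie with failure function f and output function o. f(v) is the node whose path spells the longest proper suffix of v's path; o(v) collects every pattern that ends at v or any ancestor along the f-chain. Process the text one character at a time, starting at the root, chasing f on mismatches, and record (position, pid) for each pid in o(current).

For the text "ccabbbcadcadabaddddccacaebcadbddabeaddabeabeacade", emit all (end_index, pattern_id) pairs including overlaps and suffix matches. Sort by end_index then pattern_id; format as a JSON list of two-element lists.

Build automaton:
Trie nodes:
  0='ε' goto a→3 b→1 c→9 d→12 e→6
  1='b' goto d→2  ←P1
  2='bd' goto ·  ←P0
  3='a' goto b→8 c→4 d→18
  4='ac' goto a→5
  5='aca' goto ·  ←P2
  6='e' goto a→7
  7='ea' goto ·  ←P3
  8='ab' goto ·  ←P4
  9='c' goto a→10
  10='ca' goto d→11
  11='cad' goto ·  ←P5
  12='d' goto d→13
  13='dd' goto a→14
  14='dda' goto b→15
  15='ddab' goto e→16
  16='ddabe' goto a→17
  17='ddabea' goto ·  ←P6
  18='ad' goto ·  ←P7

BFS fail/out derivation:
  fail(1) 'b': from fail(0)=0 chase 'b': 0 ⇒ 0;  out={1}∪out(0)={1}
  fail(3) 'a': from fail(0)=0 chase 'a': 0 ⇒ 0;  out=∅∪out(0)=∅
  fail(6) 'e': from fail(0)=0 chase 'e': 0 ⇒ 0;  out=∅∪out(0)=∅
  fail(9) 'c': from fail(0)=0 chase 'c': 0 ⇒ 0;  out=∅∪out(0)=∅
  fail(12) 'd': from fail(0)=0 chase 'd': 0 ⇒ 0;  out=∅∪out(0)=∅
  fail(2) 'bd': from fail(1)=0 chase 'd': 0 ⇒ 12;  out={0}∪out(12)={0}
  fail(4) 'ac': from fail(3)=0 chase 'c': 0 ⇒ 9;  out=∅∪out(9)=∅
  fail(7) 'ea': from fail(6)=0 chase 'a': 0 ⇒ 3;  out={3}∪out(3)={3}
  fail(8) 'ab': from fail(3)=0 chase 'b': 0 ⇒ 1;  out={4}∪out(1)={1,4}
  fail(10) 'ca': from fail(9)=0 chase 'a': 0 ⇒ 3;  out=∅∪out(3)=∅
  fail(13) 'dd': from fail(12)=0 chase 'd': 0 ⇒ 12;  out=∅∪out(12)=∅
  fail(18) 'ad': from fail(3)=0 chase 'd': 0 ⇒ 12;  out={7}∪out(12)={7}
  fail(5) 'aca': from fail(4)=9 chase 'a': 9 ⇒ 10;  out={2}∪out(10)={2}
  fail(11) 'cad': from fail(10)=3 chase 'd': 3 ⇒ 18;  out={5}∪out(18)={5,7}
  fail(14) 'dda': from fail(13)=12 chase 'a': 12→0 ⇒ 3;  out=∅∪out(3)=∅
  fail(15) 'ddab': from fail(14)=3 chase 'b': 3 ⇒ 8;  out=∅∪out(8)={1,4}
  fail(16) 'ddabe': from fail(15)=8 chase 'e': 8→1→0 ⇒ 6;  out=∅∪out(6)=∅
  fail(17) 'ddabea': from fail(16)=6 chase 'a': 6 ⇒ 7;  out={6}∪out(7)={3,6}

Scan:
[0] read 'c'  n0⇒n9
[1] read 'c'  n9⇒n9 ·f
[2] read 'a'  n9⇒n10
[3] read 'b'  n10⇒n8 ·f  ** P1@[3:3],P4@[2:3]
[4] read 'b'  n8⇒n1 ·f  ** P1@[4:4]
[5] read 'b'  n1⇒n1 ·f  ** P1@[5:5]
[6] read 'c'  n1⇒n9 ·f
[7] read 'a'  n9⇒n10
[8] read 'd'  n10⇒n11  ** P5@[6:8],P7@[7:8]
[9] read 'c'  n11⇒n9 ·f
[10] read 'a'  n9⇒n10
[11] read 'd'  n10⇒n11  ** P5@[9:11],P7@[10:11]
[12] read 'a'  n11⇒n3 ·f
[13] read 'b'  n3⇒n8  ** P1@[13:13],P4@[12:13]
[14] read 'a'  n8⇒n3 ·f
[15] read 'd'  n3⇒n18  ** P7@[14:15]
[16] read 'd'  n18⇒n13 ·f
[17] read 'd'  n13⇒n13 ·f
[18] read 'd'  n13⇒n13 ·f
[19] read 'c'  n13⇒n9 ·f
[20] read 'c'  n9⇒n9 ·f
[21] read 'a'  n9⇒n10
[22] read 'c'  n10⇒n4 ·f
[23] read 'a'  n4⇒n5  ** P2@[21:23]
[24] read 'e'  n5⇒n6 ·f
[25] read 'b'  n6⇒n1 ·f  ** P1@[25:25]
[26] read 'c'  n1⇒n9 ·f
[27] read 'a'  n9⇒n10
[28] read 'd'  n10⇒n11  ** P5@[26:28],P7@[27:28]
[29] read 'b'  n11⇒n1 ·f  ** P1@[29:29]
[30] read 'd'  n1⇒n2  ** P0@[29:30]
[31] read 'd'  n2⇒n13 ·f
[32] read 'a'  n13⇒n14
[33] read 'b'  n14⇒n15  ** P1@[33:33],P4@[32:33]
[34] read 'e'  n15⇒n16
[35] read 'a'  n16⇒n17  ** P3@[34:35],P6@[30:35]
[36] read 'd'  n17⇒n18 ·f  ** P7@[35:36]
[37] read 'd'  n18⇒n13 ·f
[38] read 'a'  n13⇒n14
[39] read 'b'  n14⇒n15  ** P1@[39:39],P4@[38:39]
[40] read 'e'  n15⇒n16
[41] read 'a'  n16⇒n17  ** P3@[40:41],P6@[36:41]
[42] read 'b'  n17⇒n8 ·f  ** P1@[42:42],P4@[41:42]
[43] read 'e'  n8⇒n6 ·f
[44] read 'a'  n6⇒n7  ** P3@[43:44]
[45] read 'c'  n7⇒n4 ·f
[46] read 'a'  n4⇒n5  ** P2@[44:46]
[47] read 'd'  n5⇒n11 ·f  ** P5@[45:47],P7@[46:47]
[48] read 'e'  n11⇒n6 ·f

All matches (sorted): [[3,1],[3,4],[4,1],[5,1],[8,5],[8,7],[11,5],[11,7],[13,1],[13,4],[15,7],[23,2],[25,1],[28,5],[28,7],[29,1],[30,0],[33,1],[33,4],[35,3],[35,6],[36,7],[39,1],[39,4],[41,3],[41,6],[42,1],[42,4],[44,3],[46,2],[47,5],[47,7]]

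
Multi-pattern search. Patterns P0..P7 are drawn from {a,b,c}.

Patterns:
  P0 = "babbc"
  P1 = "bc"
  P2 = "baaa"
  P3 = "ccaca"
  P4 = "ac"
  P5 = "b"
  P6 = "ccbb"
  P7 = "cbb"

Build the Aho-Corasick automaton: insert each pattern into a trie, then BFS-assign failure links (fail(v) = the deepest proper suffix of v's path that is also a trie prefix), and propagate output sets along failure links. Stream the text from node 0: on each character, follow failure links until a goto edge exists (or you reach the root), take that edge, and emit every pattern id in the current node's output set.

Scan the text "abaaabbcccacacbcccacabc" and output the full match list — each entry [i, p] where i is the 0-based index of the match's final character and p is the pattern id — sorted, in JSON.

Construct AC machine:
Trie (insert patterns):
  0='ε' goto a→14 b→1 c→9
  1='b' goto a→2 c→6  [P5 ends]
  2='ba' goto a→7 b→3
  3='bab' goto b→4
  4='babb' goto c→5
  5='babbc' goto ·  [P0 ends]
  6='bc' goto ·  [P1 ends]
  7='baa' goto a→8
  8='baaa' goto ·  [P2 ends]
  9='c' goto b→18 c→10
  10='cc' goto a→11 b→16
  11='cca' goto c→12
  12='ccac' goto a→13
  13='ccaca' goto ·  [P3 ends]
  14='a' goto c→15
  15='ac' goto ·  [P4 ends]
  16='ccb' goto b→17
  17='ccbb' goto ·  [P6 ends]
  18='cb' goto b→19
  19='cbb' goto ·  [P7 ends]

BFS fail/out derivation:
  n1('b'): parent n0 fail=0; on 'b' 0 → fail=0;  out {5}∪∅={5}
  n9('c'): parent n0 fail=0; on 'c' 0 → fail=0;  out ∅∪∅=∅
  n14('a'): parent n0 fail=0; on 'a' 0 → fail=0;  out ∅∪∅=∅
  n2('ba'): parent n1 fail=0; on 'a' 0 → fail=14;  out ∅∪∅=∅
  n6('bc'): parent n1 fail=0; on 'c' 0 → fail=9;  out {1}∪∅={1}
  n10('cc'): parent n9 fail=0; on 'c' 0 → fail=9;  out ∅∪∅=∅
  n15('ac'): parent n14 fail=0; on 'c' 0 → fail=9;  out {4}∪∅={4}
  n18('cb'): parent n9 fail=0; on 'b' 0 → fail=1;  out ∅∪{5}={5}
  n3('bab'): parent n2 fail=14; on 'b' 14→0 → fail=1;  out ∅∪{5}={5}
  n7('baa'): parent n2 fail=14; on 'a' 14→0 → fail=14;  out ∅∪∅=∅
  n11('cca'): parent n10 fail=9; on 'a' 9→0 → fail=14;  out ∅∪∅=∅
  n16('ccb'): parent n10 fail=9; on 'b' 9 → fail=18;  out ∅∪{5}={5}
  n19('cbb'): parent n18 fail=1; on 'b' 1→0 → fail=1;  out {7}∪{5}={5,7}
  n4('babb'): parent n3 fail=1; on 'b' 1→0 → fail=1;  out ∅∪{5}={5}
  n8('baaa'): parent n7 fail=14; on 'a' 14→0 → fail=14;  out {2}∪∅={2}
  n12('ccac'): parent n11 fail=14; on 'c' 14 → fail=15;  out ∅∪{4}={4}
  n17('ccbb'): parent n16 fail=18; on 'b' 18 → fail=19;  out {6}∪{5,7}={5,6,7}
  n5('babbc'): parent n4 fail=1; on 'c' 1 → fail=6;  out {0}∪{1}={0,1}
  n13('ccaca'): parent n12 fail=15; on 'a' 15→9→0 → fail=14;  out {3}∪∅={3}

Run:
pos 0 'a': at 14
pos 1 'b': at 1 ·f  → match P5@[1:1]
pos 2 'a': at 2
pos 3 'a': at 7
pos 4 'a': at 8  → match P2@[1:4]
pos 5 'b': at 1 ·f  → match P5@[5:5]
pos 6 'b': at 1 ·f  → match P5@[6:6]
pos 7 'c': at 6  → match P1@[6:7]
pos 8 'c': at 10 ·f
pos 9 'c': at 10 ·f
pos 10 'a': at 11
pos 11 'c': at 12  → match P4@[10:11]
pos 12 'a': at 13  → match P3@[8:12]
pos 13 'c': at 15 ·f  → match P4@[12:13]
pos 14 'b': at 18 ·f  → match P5@[14:14]
pos 15 'c': at 6 ·f  → match P1@[14:15]
pos 16 'c': at 10 ·f
pos 17 'c': at 10 ·f
pos 18 'a': at 11
pos 19 'c': at 12  → match P4@[18:19]
pos 20 'a': at 13  → match P3@[16:20]
pos 21 'b': at 1 ·f  → match P5@[21:21]
pos 22 'c': at 6  → match P1@[21:22]

Result: [[1,5],[4,2],[5,5],[6,5],[7,1],[11,4],[12,3],[13,4],[14,5],[15,1],[19,4],[20,3],[21,5],[22,1]]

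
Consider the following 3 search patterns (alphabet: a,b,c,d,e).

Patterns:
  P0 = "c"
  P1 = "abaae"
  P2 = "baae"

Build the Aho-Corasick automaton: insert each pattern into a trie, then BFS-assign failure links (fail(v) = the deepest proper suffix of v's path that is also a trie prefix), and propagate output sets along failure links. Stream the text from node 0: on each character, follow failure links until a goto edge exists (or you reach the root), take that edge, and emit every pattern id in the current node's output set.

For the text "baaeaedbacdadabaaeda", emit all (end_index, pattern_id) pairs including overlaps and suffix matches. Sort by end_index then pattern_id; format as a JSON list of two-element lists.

Build automaton:
Trie (insert patterns):
  0='ε' goto a→2 b→7 c→1
  1='c' goto ·  ←P0
  2='a' goto b→3
  3='ab' goto a→4
  4='aba' goto a→5
  5='abaa' goto e→6
  6='abaae' goto ·  ←P1
  7='b' goto a→8
  8='ba' goto a→9
  9='baa' goto e→10
  10='baae' goto ·  ←P2

BFS fail/out derivation:
  fail(1) 'c': from fail(0)=0 chase 'c': 0 ⇒ 0;  out={0}∪out(0)={0}
  fail(2) 'a': from fail(0)=0 chase 'a': 0 ⇒ 0;  out=∅∪out(0)=∅
  fail(7) 'b': from fail(0)=0 chase 'b': 0 ⇒ 0;  out=∅∪out(0)=∅
  fail(3) 'ab': from fail(2)=0 chase 'b': 0 ⇒ 7;  out=∅∪out(7)=∅
  fail(8) 'ba': from fail(7)=0 chase 'a': 0 ⇒ 2;  out=∅∪out(2)=∅
  fail(4) 'aba': from fail(3)=7 chase 'a': 7 ⇒ 8;  out=∅∪out(8)=∅
  fail(9) 'baa': from fail(8)=2 chase 'a': 2→0 ⇒ 2;  out=∅∪out(2)=∅
  fail(5) 'abaa': from fail(4)=8 chase 'a': 8 ⇒ 9;  out=∅∪out(9)=∅
  fail(10) 'baae': from fail(9)=2 chase 'e': 2→0 ⇒ 0;  out={2}∪out(0)={2}
  fail(6) 'abaae': from fail(5)=9 chase 'e': 9 ⇒ 10;  out={1}∪out(10)={1,2}

Run:
i=0 'b': node 0→7
i=1 'a': node 7→8
i=2 'a': node 8→9
i=3 'e': node 9→10  → match P2@[0:3]
i=4 'a': node 10→2 (via fail)
i=5 'e': node 2→0 (via fail)
i=6 'd': node 0→0
i=7 'b': node 0→7
i=8 'a': node 7→8
i=9 'c': node 8→1 (via fail)  → match P0@[9:9]
i=10 'd': node 1→0 (via fail)
i=11 'a': node 0→2
i=12 'd': node 2→0 (via fail)
i=13 'a': node 0→2
i=14 'b': node 2→3
i=15 'a': node 3→4
i=16 'a': node 4→5
i=17 'e': node 5→6  → match P1@[13:17],P2@[14:17]
i=18 'd': node 6→0 (via fail)
i=19 'a': node 0→2

All matches (sorted): [[3,2],[9,0],[17,1],[17,2]]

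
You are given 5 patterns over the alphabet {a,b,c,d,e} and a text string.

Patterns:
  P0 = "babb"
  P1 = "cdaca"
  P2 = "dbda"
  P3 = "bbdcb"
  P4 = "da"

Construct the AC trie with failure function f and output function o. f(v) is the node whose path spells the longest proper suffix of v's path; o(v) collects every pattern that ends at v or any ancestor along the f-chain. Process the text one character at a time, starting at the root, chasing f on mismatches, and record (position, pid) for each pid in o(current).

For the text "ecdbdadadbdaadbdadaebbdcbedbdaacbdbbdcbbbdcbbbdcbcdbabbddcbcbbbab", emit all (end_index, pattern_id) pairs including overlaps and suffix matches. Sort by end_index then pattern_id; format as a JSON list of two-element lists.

Construct AC machine:
Trie (insert patterns):
  n0 'ε': b→1 c→5 d→10
  n1 'b': a→2 b→14
  n2 'ba': b→3
  n3 'bab': b→4
  n4 'babb': ·  ←P0
  n5 'c': d→6
  n6 'cd': a→7
  n7 'cda': c→8
  n8 'cdac': a→9
  n9 'cdaca': ·  ←P1
  n10 'd': a→18 b→11
  n11 'db': d→12
  n12 'dbd': a→13
  n13 'dbda': ·  ←P2
  n14 'bb': d→15
  n15 'bbd': c→16
  n16 'bbdc': b→17
  n17 'bbdcb': ·  ←P3
  n18 'da': ·  ←P4

BFS fail/out derivation:
  fail(1) 'b': from fail(0)=0 chase 'b': 0 ⇒ 0;  out=∅∪out(0)=∅
  fail(5) 'c': from fail(0)=0 chase 'c': 0 ⇒ 0;  out=∅∪out(0)=∅
  fail(10) 'd': from fail(0)=0 chase 'd': 0 ⇒ 0;  out=∅∪out(0)=∅
  fail(2) 'ba': from fail(1)=0 chase 'a': 0 ⇒ 0;  out=∅∪out(0)=∅
  fail(6) 'cd': from fail(5)=0 chase 'd': 0 ⇒ 10;  out=∅∪out(10)=∅
  fail(11) 'db': from fail(10)=0 chase 'b': 0 ⇒ 1;  out=∅∪out(1)=∅
  fail(14) 'bb': from fail(1)=0 chase 'b': 0 ⇒ 1;  out=∅∪out(1)=∅
  fail(18) 'da': from fail(10)=0 chase 'a': 0 ⇒ 0;  out={4}∪out(0)={4}
  fail(3) 'bab': from fail(2)=0 chase 'b': 0 ⇒ 1;  out=∅∪out(1)=∅
  fail(7) 'cda': from fail(6)=10 chase 'a': 10 ⇒ 18;  out=∅∪out(18)={4}
  fail(12) 'dbd': from fail(11)=1 chase 'd': 1→0 ⇒ 10;  out=∅∪out(10)=∅
  fail(15) 'bbd': from fail(14)=1 chase 'd': 1→0 ⇒ 10;  out=∅∪out(10)=∅
  fail(4) 'babb': from fail(3)=1 chase 'b': 1 ⇒ 14;  out={0}∪out(14)={0}
  fail(8) 'cdac': from fail(7)=18 chase 'c': 18→0 ⇒ 5;  out=∅∪out(5)=∅
  fail(13) 'dbda': from fail(12)=10 chase 'a': 10 ⇒ 18;  out={2}∪out(18)={2,4}
  fail(16) 'bbdc': from fail(15)=10 chase 'c': 10→0 ⇒ 5;  out=∅∪out(5)=∅
  fail(9) 'cdaca': from fail(8)=5 chase 'a': 5→0 ⇒ 0;  out={1}∪out(0)={1}
  fail(17) 'bbdcb': from fail(16)=5 chase 'b': 5→0 ⇒ 1;  out={3}∪out(1)={3}

Text stream:
i=0 'e': node 0→0
i=1 'c': node 0→5
i=2 'd': node 5→6
i=3 'b': node 6→11 (fail-walked)
i=4 'd': node 11→12
i=5 'a': node 12→13  emit P2@[2:5],P4@[4:5]
i=6 'd': node 13→10 (fail-walked)
i=7 'a': node 10→18  emit P4@[6:7]
i=8 'd': node 18→10 (fail-walked)
i=9 'b': node 10→11
i=10 'd': node 11→12
i=11 'a': node 12→13  emit P2@[8:11],P4@[10:11]
i=12 'a': node 13→0 (fail-walked)
i=13 'd': node 0→10
i=14 'b': node 10→11
i=15 'd': node 11→12
i=16 'a': node 12→13  emit P2@[13:16],P4@[15:16]
i=17 'd': node 13→10 (fail-walked)
i=18 'a': node 10→18  emit P4@[17:18]
i=19 'e': node 18→0 (fail-walked)
i=20 'b': node 0→1
i=21 'b': node 1→14
i=22 'd': node 14→15
i=23 'c': node 15→16
i=24 'b': node 16→17  emit P3@[20:24]
i=25 'e': node 17→0 (fail-walked)
i=26 'd': node 0→10
i=27 'b': node 10→11
i=28 'd': node 11→12
i=29 'a': node 12→13  emit P2@[26:29],P4@[28:29]
i=30 'a': node 13→0 (fail-walked)
i=31 'c': node 0→5
i=32 'b': node 5→1 (fail-walked)
i=33 'd': node 1→10 (fail-walked)
i=34 'b': node 10→11
i=35 'b': node 11→14 (fail-walked)
i=36 'd': node 14→15
i=37 'c': node 15→16
i=38 'b': node 16→17  emit P3@[34:38]
i=39 'b': node 17→14 (fail-walked)
i=40 'b': node 14→14 (fail-walked)
i=41 'd': node 14→15
i=42 'c': node 15→16
i=43 'b': node 16→17  emit P3@[39:43]
i=44 'b': node 17→14 (fail-walked)
i=45 'b': node 14→14 (fail-walked)
i=46 'd': node 14→15
i=47 'c': node 15→16
i=48 'b': node 16→17  emit P3@[44:48]
i=49 'c': node 17→5 (fail-walked)
i=50 'd': node 5→6
i=51 'b': node 6→11 (fail-walked)
i=52 'a': node 11→2 (fail-walked)
i=53 'b': node 2→3
i=54 'b': node 3→4  emit P0@[51:54]
i=55 'd': node 4→15 (fail-walked)
i=56 'd': node 15→10 (fail-walked)
i=57 'c': node 10→5 (fail-walked)
i=58 'b': node 5→1 (fail-walked)
i=59 'c': node 1→5 (fail-walked)
i=60 'b': node 5→1 (fail-walked)
i=61 'b': node 1→14
i=62 'b': node 14→14 (fail-walked)
i=63 'a': node 14→2 (fail-walked)
i=64 'b': node 2→3

All matches (sorted): [[5,2],[5,4],[7,4],[11,2],[11,4],[16,2],[16,4],[18,4],[24,3],[29,2],[29,4],[38,3],[43,3],[48,3],[54,0]]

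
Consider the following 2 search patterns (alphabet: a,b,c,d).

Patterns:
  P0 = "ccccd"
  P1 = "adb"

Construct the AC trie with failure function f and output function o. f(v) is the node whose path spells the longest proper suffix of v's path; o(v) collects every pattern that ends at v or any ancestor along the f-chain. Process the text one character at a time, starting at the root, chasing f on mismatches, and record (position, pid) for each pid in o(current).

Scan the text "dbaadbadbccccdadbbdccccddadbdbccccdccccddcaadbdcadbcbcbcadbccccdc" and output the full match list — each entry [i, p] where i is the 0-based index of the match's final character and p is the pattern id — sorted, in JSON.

Build:
Trie nodes:
  n0 'ε': a→6 c→1
  n1 'c': c→2
  n2 'cc': c→3
  n3 'ccc': c→4
  n4 'cccc': d→5
  n5 'ccccd': ·  ←P0
  n6 'a': d→7
  n7 'ad': b→8
  n8 'adb': ·  ←P1

Failure links (BFS by depth):
  n1('c'): parent n0 fail=0; on 'c' 0 → fail=0;  out ∅∪∅=∅
  n6('a'): parent n0 fail=0; on 'a' 0 → fail=0;  out ∅∪∅=∅
  n2('cc'): parent n1 fail=0; on 'c' 0 → fail=1;  out ∅∪∅=∅
  n7('ad'): parent n6 fail=0; on 'd' 0 → fail=0;  out ∅∪∅=∅
  n3('ccc'): parent n2 fail=1; on 'c' 1 → fail=2;  out ∅∪∅=∅
  n8('adb'): parent n7 fail=0; on 'b' 0 → fail=0;  out {1}∪∅={1}
  n4('cccc'): parent n3 fail=2; on 'c' 2 → fail=3;  out ∅∪∅=∅
  n5('ccccd'): parent n4 fail=3; on 'd' 3→2→1→0 → fail=0;  out {0}∪∅={0}

Scan:
i=0 'd': node 0→0
i=1 'b': node 0→0
i=2 'a': node 0→6
i=3 'a': node 6→6 ·f
i=4 'd': node 6→7
i=5 'b': node 7→8  → match P1@[3:5]
i=6 'a': node 8→6 ·f
i=7 'd': node 6→7
i=8 'b': node 7→8  → match P1@[6:8]
i=9 'c': node 8→1 ·f
i=10 'c': node 1→2
i=11 'c': node 2→3
i=12 'c': node 3→4
i=13 'd': node 4→5  → match P0@[9:13]
i=14 'a': node 5→6 ·f
i=15 'd': node 6→7
i=16 'b': node 7→8  → match P1@[14:16]
i=17 'b': node 8→0 ·f
i=18 'd': node 0→0
i=19 'c': node 0→1
i=20 'c': node 1→2
i=21 'c': node 2→3
i=22 'c': node 3→4
i=23 'd': node 4→5  → match P0@[19:23]
i=24 'd': node 5→0 ·f
i=25 'a': node 0→6
i=26 'd': node 6→7
i=27 'b': node 7→8  → match P1@[25:27]
i=28 'd': node 8→0 ·f
i=29 'b': node 0→0
i=30 'c': node 0→1
i=31 'c': node 1→2
i=32 'c': node 2→3
i=33 'c': node 3→4
i=34 'd': node 4→5  → match P0@[30:34]
i=35 'c': node 5→1 ·f
i=36 'c': node 1→2
i=37 'c': node 2→3
i=38 'c': node 3→4
i=39 'd': node 4→5  → match P0@[35:39]
i=40 'd': node 5→0 ·f
i=41 'c': node 0→1
i=42 'a': node 1→6 ·f
i=43 'a': node 6→6 ·f
i=44 'd': node 6→7
i=45 'b': node 7→8  → match P1@[43:45]
i=46 'd': node 8→0 ·f
i=47 'c': node 0→1
i=48 'a': node 1→6 ·f
i=49 'd': node 6→7
i=50 'b': node 7→8  → match P1@[48:50]
i=51 'c': node 8→1 ·f
i=52 'b': node 1→0 ·f
i=53 'c': node 0→1
i=54 'b': node 1→0 ·f
i=55 'c': node 0→1
i=56 'a': node 1→6 ·f
i=57 'd': node 6→7
i=58 'b': node 7→8  → match P1@[56:58]
i=59 'c': node 8→1 ·f
i=60 'c': node 1→2
i=61 'c': node 2→3
i=62 'c': node 3→4
i=63 'd': node 4→5  → match P0@[59:63]
i=64 'c': node 5→1 ·f

Matches: [[5,1],[8,1],[13,0],[16,1],[23,0],[27,1],[34,0],[39,0],[45,1],[50,1],[58,1],[63,0]]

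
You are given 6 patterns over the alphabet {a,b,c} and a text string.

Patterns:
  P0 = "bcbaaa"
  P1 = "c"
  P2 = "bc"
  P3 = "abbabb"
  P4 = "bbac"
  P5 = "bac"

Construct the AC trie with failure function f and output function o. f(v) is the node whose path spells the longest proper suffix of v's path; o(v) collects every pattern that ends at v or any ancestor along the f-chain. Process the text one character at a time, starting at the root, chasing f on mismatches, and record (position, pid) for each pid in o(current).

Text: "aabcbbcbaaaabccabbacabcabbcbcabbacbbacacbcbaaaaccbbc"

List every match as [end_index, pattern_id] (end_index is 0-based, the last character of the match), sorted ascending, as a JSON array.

Build:
Trie (insert patterns):
  n0 'ε': a→8 b→1 c→7
  n1 'b': a→17 b→14 c→2
  n2 'bc': b→3  ←P2
  n3 'bcb': a→4
  n4 'bcba': a→5
  n5 'bcbaa': a→6
  n6 'bcbaaa': ·  ←P0
  n7 'c': ·  ←P1
  n8 'a': b→9
  n9 'ab': b→10
  n10 'abb': a→11
  n11 'abba': b→12
  n12 'abbab': b→13
  n13 'abbabb': ·  ←P3
  n14 'bb': a→15
  n15 'bba': c→16
  n16 'bbac': ·  ←P4
  n17 'ba': c→18
  n18 'bac': ·  ←P5

Failure links (BFS by depth):
  fail(1) 'b': from fail(0)=0 chase 'b': 0 ⇒ 0;  out=∅∪out(0)=∅
  fail(7) 'c': from fail(0)=0 chase 'c': 0 ⇒ 0;  out={1}∪out(0)={1}
  fail(8) 'a': from fail(0)=0 chase 'a': 0 ⇒ 0;  out=∅∪out(0)=∅
  fail(2) 'bc': from fail(1)=0 chase 'c': 0 ⇒ 7;  out={2}∪out(7)={1,2}
  fail(9) 'ab': from fail(8)=0 chase 'b': 0 ⇒ 1;  out=∅∪out(1)=∅
  fail(14) 'bb': from fail(1)=0 chase 'b': 0 ⇒ 1;  out=∅∪out(1)=∅
  fail(17) 'ba': from fail(1)=0 chase 'a': 0 ⇒ 8;  out=∅∪out(8)=∅
  fail(3) 'bcb': from fail(2)=7 chase 'b': 7→0 ⇒ 1;  out=∅∪out(1)=∅
  fail(10) 'abb': from fail(9)=1 chase 'b': 1 ⇒ 14;  out=∅∪out(14)=∅
  fail(15) 'bba': from fail(14)=1 chase 'a': 1 ⇒ 17;  out=∅∪out(17)=∅
  fail(18) 'bac': from fail(17)=8 chase 'c': 8→0 ⇒ 7;  out={5}∪out(7)={1,5}
  fail(4) 'bcba': from fail(3)=1 chase 'a': 1 ⇒ 17;  out=∅∪out(17)=∅
  fail(11) 'abba': from fail(10)=14 chase 'a': 14 ⇒ 15;  out=∅∪out(15)=∅
  fail(16) 'bbac': from fail(15)=17 chase 'c': 17 ⇒ 18;  out={4}∪out(18)={1,4,5}
  fail(5) 'bcbaa': from fail(4)=17 chase 'a': 17→8→0 ⇒ 8;  out=∅∪out(8)=∅
  fail(12) 'abbab': from fail(11)=15 chase 'b': 15→17→8 ⇒ 9;  out=∅∪out(9)=∅
  fail(6) 'bcbaaa': from fail(5)=8 chase 'a': 8→0 ⇒ 8;  out={0}∪out(8)={0}
  fail(13) 'abbabb': from fail(12)=9 chase 'b': 9 ⇒ 10;  out={3}∪out(10)={3}

Text stream:
[0] read 'a'  n0⇒n8
[1] read 'a'  n8⇒n8 (fail-walked)
[2] read 'b'  n8⇒n9
[3] read 'c'  n9⇒n2 (fail-walked)  emit P1@[3:3],P2@[2:3]
[4] read 'b'  n2⇒n3
[5] read 'b'  n3⇒n14 (fail-walked)
[6] read 'c'  n14⇒n2 (fail-walked)  emit P1@[6:6],P2@[5:6]
[7] read 'b'  n2⇒n3
[8] read 'a'  n3⇒n4
[9] read 'a'  n4⇒n5
[10] read 'a'  n5⇒n6  emit P0@[5:10]
[11] read 'a'  n6⇒n8 (fail-walked)
[12] read 'b'  n8⇒n9
[13] read 'c'  n9⇒n2 (fail-walked)  emit P1@[13:13],P2@[12:13]
[14] read 'c'  n2⇒n7 (fail-walked)  emit P1@[14:14]
[15] read 'a'  n7⇒n8 (fail-walked)
[16] read 'b'  n8⇒n9
[17] read 'b'  n9⇒n10
[18] read 'a'  n10⇒n11
[19] read 'c'  n11⇒n16 (fail-walked)  emit P1@[19:19],P4@[16:19],P5@[17:19]
[20] read 'a'  n16⇒n8 (fail-walked)
[21] read 'b'  n8⇒n9
[22] read 'c'  n9⇒n2 (fail-walked)  emit P1@[22:22],P2@[21:22]
[23] read 'a'  n2⇒n8 (fail-walked)
[24] read 'b'  n8⇒n9
[25] read 'b'  n9⇒n10
[26] read 'c'  n10⇒n2 (fail-walked)  emit P1@[26:26],P2@[25:26]
[27] read 'b'  n2⇒n3
[28] read 'c'  n3⇒n2 (fail-walked)  emit P1@[28:28],P2@[27:28]
[29] read 'a'  n2⇒n8 (fail-walked)
[30] read 'b'  n8⇒n9
[31] read 'b'  n9⇒n10
[32] read 'a'  n10⇒n11
[33] read 'c'  n11⇒n16 (fail-walked)  emit P1@[33:33],P4@[30:33],P5@[31:33]
[34] read 'b'  n16⇒n1 (fail-walked)
[35] read 'b'  n1⇒n14
[36] read 'a'  n14⇒n15
[37] read 'c'  n15⇒n16  emit P1@[37:37],P4@[34:37],P5@[35:37]
[38] read 'a'  n16⇒n8 (fail-walked)
[39] read 'c'  n8⇒n7 (fail-walked)  emit P1@[39:39]
[40] read 'b'  n7⇒n1 (fail-walked)
[41] read 'c'  n1⇒n2  emit P1@[41:41],P2@[40:41]
[42] read 'b'  n2⇒n3
[43] read 'a'  n3⇒n4
[44] read 'a'  n4⇒n5
[45] read 'a'  n5⇒n6  emit P0@[40:45]
[46] read 'a'  n6⇒n8 (fail-walked)
[47] read 'c'  n8⇒n7 (fail-walked)  emit P1@[47:47]
[48] read 'c'  n7⇒n7 (fail-walked)  emit P1@[48:48]
[49] read 'b'  n7⇒n1 (fail-walked)
[50] read 'b'  n1⇒n14
[51] read 'c'  n14⇒n2 (fail-walked)  emit P1@[51:51],P2@[50:51]

All matches (sorted): [[3,1],[3,2],[6,1],[6,2],[10,0],[13,1],[13,2],[14,1],[19,1],[19,4],[19,5],[22,1],[22,2],[26,1],[26,2],[28,1],[28,2],[33,1],[33,4],[33,5],[37,1],[37,4],[37,5],[39,1],[41,1],[41,2],[45,0],[47,1],[48,1],[51,1],[51,2]]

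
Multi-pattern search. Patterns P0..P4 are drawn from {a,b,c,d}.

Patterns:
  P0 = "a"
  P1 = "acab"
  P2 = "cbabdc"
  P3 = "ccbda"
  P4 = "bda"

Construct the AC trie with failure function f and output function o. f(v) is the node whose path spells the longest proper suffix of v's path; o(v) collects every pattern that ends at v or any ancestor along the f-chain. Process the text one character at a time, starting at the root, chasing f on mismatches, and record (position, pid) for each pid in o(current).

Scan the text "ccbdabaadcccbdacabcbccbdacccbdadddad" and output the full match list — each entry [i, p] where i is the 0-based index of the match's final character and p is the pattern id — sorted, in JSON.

Build:
Trie nodes:
  n0 'ε': a→1 b→15 c→5
  n1 'a': c→2  ←P0
  n2 'ac': a→3
  n3 'aca': b→4
  n4 'acab': ·  ←P1
  n5 'c': b→6 c→11
  n6 'cb': a→7
  n7 'cba': b→8
  n8 'cbab': d→9
  n9 'cbabd': c→10
  n10 'cbabdc': ·  ←P2
  n11 'cc': b→12
  n12 'ccb': d→13
  n13 'ccbd': a→14
  n14 'ccbda': ·  ←P3
  n15 'b': d→16
  n16 'bd': a→17
  n17 'bda': ·  ←P4

BFS fail/out derivation:
  n1('a'): parent n0 fail=0; on 'a' 0 → fail=0;  out {0}∪∅={0}
  n5('c'): parent n0 fail=0; on 'c' 0 → fail=0;  out ∅∪∅=∅
  n15('b'): parent n0 fail=0; on 'b' 0 → fail=0;  out ∅∪∅=∅
  n2('ac'): parent n1 fail=0; on 'c' 0 → fail=5;  out ∅∪∅=∅
  n6('cb'): parent n5 fail=0; on 'b' 0 → fail=15;  out ∅∪∅=∅
  n11('cc'): parent n5 fail=0; on 'c' 0 → fail=5;  out ∅∪∅=∅
  n16('bd'): parent n15 fail=0; on 'd' 0 → fail=0;  out ∅∪∅=∅
  n3('aca'): parent n2 fail=5; on 'a' 5→0 → fail=1;  out ∅∪{0}={0}
  n7('cba'): parent n6 fail=15; on 'a' 15→0 → fail=1;  out ∅∪{0}={0}
  n12('ccb'): parent n11 fail=5; on 'b' 5 → fail=6;  out ∅∪∅=∅
  n17('bda'): parent n16 fail=0; on 'a' 0 → fail=1;  out {4}∪{0}={0,4}
  n4('acab'): parent n3 fail=1; on 'b' 1→0 → fail=15;  out {1}∪∅={1}
  n8('cbab'): parent n7 fail=1; on 'b' 1→0 → fail=15;  out ∅∪∅=∅
  n13('ccbd'): parent n12 fail=6; on 'd' 6→15 → fail=16;  out ∅∪∅=∅
  n9('cbabd'): parent n8 fail=15; on 'd' 15 → fail=16;  out ∅∪∅=∅
  n14('ccbda'): parent n13 fail=16; on 'a' 16 → fail=17;  out {3}∪{0,4}={0,3,4}
  n10('cbabdc'): parent n9 fail=16; on 'c' 16→0 → fail=5;  out {2}∪∅={2}

Run:
pos 0 'c': at 5
pos 1 'c': at 11
pos 2 'b': at 12
pos 3 'd': at 13
pos 4 'a': at 14  emit P0@[4:4],P3@[0:4],P4@[2:4]
pos 5 'b': at 15 ·f
pos 6 'a': at 1 ·f  emit P0@[6:6]
pos 7 'a': at 1 ·f  emit P0@[7:7]
pos 8 'd': at 0 ·f
pos 9 'c': at 5
pos 10 'c': at 11
pos 11 'c': at 11 ·f
pos 12 'b': at 12
pos 13 'd': at 13
pos 14 'a': at 14  emit P0@[14:14],P3@[10:14],P4@[12:14]
pos 15 'c': at 2 ·f
pos 16 'a': at 3  emit P0@[16:16]
pos 17 'b': at 4  emit P1@[14:17]
pos 18 'c': at 5 ·f
pos 19 'b': at 6
pos 20 'c': at 5 ·f
pos 21 'c': at 11
pos 22 'b': at 12
pos 23 'd': at 13
pos 24 'a': at 14  emit P0@[24:24],P3@[20:24],P4@[22:24]
pos 25 'c': at 2 ·f
pos 26 'c': at 11 ·f
pos 27 'c': at 11 ·f
pos 28 'b': at 12
pos 29 'd': at 13
pos 30 'a': at 14  emit P0@[30:30],P3@[26:30],P4@[28:30]
pos 31 'd': at 0 ·f
pos 32 'd': at 0
pos 33 'd': at 0
pos 34 'a': at 1  emit P0@[34:34]
pos 35 'd': at 0 ·f

Result: [[4,0],[4,3],[4,4],[6,0],[7,0],[14,0],[14,3],[14,4],[16,0],[17,1],[24,0],[24,3],[24,4],[30,0],[30,3],[30,4],[34,0]]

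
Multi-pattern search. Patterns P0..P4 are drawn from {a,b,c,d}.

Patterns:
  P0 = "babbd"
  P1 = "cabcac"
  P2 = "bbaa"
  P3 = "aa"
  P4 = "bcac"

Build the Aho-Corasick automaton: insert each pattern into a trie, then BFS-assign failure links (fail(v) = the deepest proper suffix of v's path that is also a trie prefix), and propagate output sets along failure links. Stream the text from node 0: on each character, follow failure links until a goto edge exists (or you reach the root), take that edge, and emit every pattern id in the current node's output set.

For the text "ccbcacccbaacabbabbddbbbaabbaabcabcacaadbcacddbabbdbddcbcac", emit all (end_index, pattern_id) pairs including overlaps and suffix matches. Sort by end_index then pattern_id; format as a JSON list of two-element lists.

Build:
Trie (insert patterns):
  0='ε' goto a→15 b→1 c→6
  1='b' goto a→2 b→12 c→17
  2='ba' goto b→3
  3='bab' goto b→4
  4='babb' goto d→5
  5='babbd' goto ·  ←P0
  6='c' goto a→7
  7='ca' goto b→8
  8='cab' goto c→9
  9='cabc' goto a→10
  10='cabca' goto c→11
  11='cabcac' goto ·  ←P1
  12='bb' goto a→13
  13='bba' goto a→14
  14='bbaa' goto ·  ←P2
  15='a' goto a→16
  16='aa' goto ·  ←P3
  17='bc' goto a→18
  18='bca' goto c→19
  19='bcac' goto ·  ←P4

Failure links (BFS by depth):
  fail(1) 'b': from fail(0)=0 chase 'b': 0 ⇒ 0;  out=∅∪out(0)=∅
  fail(6) 'c': from fail(0)=0 chase 'c': 0 ⇒ 0;  out=∅∪out(0)=∅
  fail(15) 'a': from fail(0)=0 chase 'a': 0 ⇒ 0;  out=∅∪out(0)=∅
  fail(2) 'ba': from fail(1)=0 chase 'a': 0 ⇒ 15;  out=∅∪out(15)=∅
  fail(7) 'ca': from fail(6)=0 chase 'a': 0 ⇒ 15;  out=∅∪out(15)=∅
  fail(12) 'bb': from fail(1)=0 chase 'b': 0 ⇒ 1;  out=∅∪out(1)=∅
  fail(16) 'aa': from fail(15)=0 chase 'a': 0 ⇒ 15;  out={3}∪out(15)={3}
  fail(17) 'bc': from fail(1)=0 chase 'c': 0 ⇒ 6;  out=∅∪out(6)=∅
  fail(3) 'bab': from fail(2)=15 chase 'b': 15→0 ⇒ 1;  out=∅∪out(1)=∅
  fail(8) 'cab': from fail(7)=15 chase 'b': 15→0 ⇒ 1;  out=∅∪out(1)=∅
  fail(13) 'bba': from fail(12)=1 chase 'a': 1 ⇒ 2;  out=∅∪out(2)=∅
  fail(18) 'bca': from fail(17)=6 chase 'a': 6 ⇒ 7;  out=∅∪out(7)=∅
  fail(4) 'babb': from fail(3)=1 chase 'b': 1 ⇒ 12;  out=∅∪out(12)=∅
  fail(9) 'cabc': from fail(8)=1 chase 'c': 1 ⇒ 17;  out=∅∪out(17)=∅
  fail(14) 'bbaa': from fail(13)=2 chase 'a': 2→15 ⇒ 16;  out={2}∪out(16)={2,3}
  fail(19) 'bcac': from fail(18)=7 chase 'c': 7→15→0 ⇒ 6;  out={4}∪out(6)={4}
  fail(5) 'babbd': from fail(4)=12 chase 'd': 12→1→0 ⇒ 0;  out={0}∪out(0)={0}
  fail(10) 'cabca': from fail(9)=17 chase 'a': 17 ⇒ 18;  out=∅∪out(18)=∅
  fail(11) 'cabcac': from fail(10)=18 chase 'c': 18 ⇒ 19;  out={1}∪out(19)={1,4}

Text stream:
pos 0 'c': at 6
pos 1 'c': at 6 (via fail)
pos 2 'b': at 1 (via fail)
pos 3 'c': at 17
pos 4 'a': at 18
pos 5 'c': at 19  → match P4@[2:5]
pos 6 'c': at 6 (via fail)
pos 7 'c': at 6 (via fail)
pos 8 'b': at 1 (via fail)
pos 9 'a': at 2
pos 10 'a': at 16 (via fail)  → match P3@[9:10]
pos 11 'c': at 6 (via fail)
pos 12 'a': at 7
pos 13 'b': at 8
pos 14 'b': at 12 (via fail)
pos 15 'a': at 13
pos 16 'b': at 3 (via fail)
pos 17 'b': at 4
pos 18 'd': at 5  → match P0@[14:18]
pos 19 'd': at 0 (via fail)
pos 20 'b': at 1
pos 21 'b': at 12
pos 22 'b': at 12 (via fail)
pos 23 'a': at 13
pos 24 'a': at 14  → match P2@[21:24],P3@[23:24]
pos 25 'b': at 1 (via fail)
pos 26 'b': at 12
pos 27 'a': at 13
pos 28 'a': at 14  → match P2@[25:28],P3@[27:28]
pos 29 'b': at 1 (via fail)
pos 30 'c': at 17
pos 31 'a': at 18
pos 32 'b': at 8 (via fail)
pos 33 'c': at 9
pos 34 'a': at 10
pos 35 'c': at 11  → match P1@[30:35],P4@[32:35]
pos 36 'a': at 7 (via fail)
pos 37 'a': at 16 (via fail)  → match P3@[36:37]
pos 38 'd': at 0 (via fail)
pos 39 'b': at 1
pos 40 'c': at 17
pos 41 'a': at 18
pos 42 'c': at 19  → match P4@[39:42]
pos 43 'd': at 0 (via fail)
pos 44 'd': at 0
pos 45 'b': at 1
pos 46 'a': at 2
pos 47 'b': at 3
pos 48 'b': at 4
pos 49 'd': at 5  → match P0@[45:49]
pos 50 'b': at 1 (via fail)
pos 51 'd': at 0 (via fail)
pos 52 'd': at 0
pos 53 'c': at 6
pos 54 'b': at 1 (via fail)
pos 55 'c': at 17
pos 56 'a': at 18
pos 57 'c': at 19  → match P4@[54:57]

All matches (sorted): [[5,4],[10,3],[18,0],[24,2],[24,3],[28,2],[28,3],[35,1],[35,4],[37,3],[42,4],[49,0],[57,4]]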